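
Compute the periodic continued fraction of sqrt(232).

[15; (4, 3, 7, 3, 4, 30)]

Write x_i = (sqrt(232) + m_i)/d_i with (m_0, d_0) = (0, 1). a_0 = floor(sqrt(232)) = 15, since 15^2 = 225 <= 232 < 256 = 16^2.
Iterate m_{i+1} = d_i*a_i - m_i, d_{i+1} = (232 - m_{i+1}^2)/d_i, a_{i+1} = floor((a_0 + m_{i+1})/d_{i+1}):
  m_1 = 1*15 - 0 = 15, d_1 = (232 - 15^2)/1 = 7/1 = 7, a_1 = floor((15 + 15)/7) = 4.
  m_2 = 7*4 - 15 = 13, d_2 = (232 - 13^2)/7 = 63/7 = 9, a_2 = floor((15 + 13)/9) = 3.
  m_3 = 9*3 - 13 = 14, d_3 = (232 - 14^2)/9 = 36/9 = 4, a_3 = floor((15 + 14)/4) = 7.
  m_4 = 4*7 - 14 = 14, d_4 = (232 - 14^2)/4 = 36/4 = 9, a_4 = floor((15 + 14)/9) = 3.
  m_5 = 9*3 - 14 = 13, d_5 = (232 - 13^2)/9 = 63/9 = 7, a_5 = floor((15 + 13)/7) = 4.
  m_6 = 7*4 - 13 = 15, d_6 = (232 - 15^2)/7 = 7/7 = 1, a_6 = floor((15 + 15)/1) = 30.
  m_7 = 1*30 - 15 = 15, d_7 = (232 - 15^2)/1 = 7/1 = 7: (m_7, d_7) = (m_1, d_1) = (15, 7), so from here the quotients repeat a_1, ..., a_6; the period length is 6.
Hence the expansion of sqrt(232) is a_0 = 15 followed by the repeating block 4, 3, 7, 3, 4, 30 (period 6).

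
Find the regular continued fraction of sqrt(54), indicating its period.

[7; (2, 1, 6, 1, 2, 14)]

Write x_i = (sqrt(54) + m_i)/d_i with (m_0, d_0) = (0, 1). a_0 = floor(sqrt(54)) = 7, since 7^2 = 49 <= 54 < 64 = 8^2.
Iterate m_{i+1} = d_i*a_i - m_i, d_{i+1} = (54 - m_{i+1}^2)/d_i, a_{i+1} = floor((a_0 + m_{i+1})/d_{i+1}):
  m_1 = 1*7 - 0 = 7, d_1 = (54 - 7^2)/1 = 5/1 = 5, a_1 = floor((7 + 7)/5) = 2.
  m_2 = 5*2 - 7 = 3, d_2 = (54 - 3^2)/5 = 45/5 = 9, a_2 = floor((7 + 3)/9) = 1.
  m_3 = 9*1 - 3 = 6, d_3 = (54 - 6^2)/9 = 18/9 = 2, a_3 = floor((7 + 6)/2) = 6.
  m_4 = 2*6 - 6 = 6, d_4 = (54 - 6^2)/2 = 18/2 = 9, a_4 = floor((7 + 6)/9) = 1.
  m_5 = 9*1 - 6 = 3, d_5 = (54 - 3^2)/9 = 45/9 = 5, a_5 = floor((7 + 3)/5) = 2.
  m_6 = 5*2 - 3 = 7, d_6 = (54 - 7^2)/5 = 5/5 = 1, a_6 = floor((7 + 7)/1) = 14.
  m_7 = 1*14 - 7 = 7, d_7 = (54 - 7^2)/1 = 5/1 = 5: (m_7, d_7) = (m_1, d_1) = (7, 5), so from here the quotients repeat a_1, ..., a_6; the period length is 6.
Hence the expansion of sqrt(54) is a_0 = 7 followed by the repeating block 2, 1, 6, 1, 2, 14 (period 6).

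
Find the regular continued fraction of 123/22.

Run the Euclidean algorithm on 123 and 22; the successive quotients are the partial quotients a_0, a_1, ... (each step inverts the fractional part left over by the previous one):
  123 = 5*22 + 13, so a_0 = 5.
  22 = 1*13 + 9, so a_1 = 1.
  13 = 1*9 + 4, so a_2 = 1.
  9 = 2*4 + 1, so a_3 = 2.
  4 = 4*1 + 0, so a_4 = 4.
The remainder reaches 0 after 5 divisions, so the expansion has 5 partial quotients, read off in order.

[5; 1, 1, 2, 4]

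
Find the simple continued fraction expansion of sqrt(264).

[16; (4, 32)]

Write x_i = (sqrt(264) + m_i)/d_i with (m_0, d_0) = (0, 1). a_0 = floor(sqrt(264)) = 16, since 16^2 = 256 <= 264 < 289 = 17^2.
Iterate m_{i+1} = d_i*a_i - m_i, d_{i+1} = (264 - m_{i+1}^2)/d_i, a_{i+1} = floor((a_0 + m_{i+1})/d_{i+1}):
  m_1 = 1*16 - 0 = 16, d_1 = (264 - 16^2)/1 = 8/1 = 8, a_1 = floor((16 + 16)/8) = 4.
  m_2 = 8*4 - 16 = 16, d_2 = (264 - 16^2)/8 = 8/8 = 1, a_2 = floor((16 + 16)/1) = 32.
  m_3 = 1*32 - 16 = 16, d_3 = (264 - 16^2)/1 = 8/1 = 8: (m_3, d_3) = (m_1, d_1) = (16, 8), so from here the quotients repeat a_1, a_2; the period length is 2.
Hence the expansion of sqrt(264) is a_0 = 16 followed by the repeating block 4, 32 (period 2).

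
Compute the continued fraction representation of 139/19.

[7; 3, 6]

Run the Euclidean algorithm on 139 and 19; the successive quotients are the partial quotients a_0, a_1, ... (each step inverts the fractional part left over by the previous one):
  139 = 7*19 + 6, so a_0 = 7.
  19 = 3*6 + 1, so a_1 = 3.
  6 = 6*1 + 0, so a_2 = 6.
The remainder reaches 0 after 3 divisions, so the expansion has 3 partial quotients, read off in order.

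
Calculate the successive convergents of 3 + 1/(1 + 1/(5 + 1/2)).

3/1, 4/1, 23/6, 50/13

Using the convergent recurrence p_i = a_i*p_{i-1} + p_{i-2}, q_i = a_i*q_{i-1} + q_{i-2} with p_{-2}=0, p_{-1}=1, q_{-2}=1, q_{-1}=0:
  i=0: a_0=3, p_0 = 3*1 + 0 = 3, q_0 = 3*0 + 1 = 1.
  i=1: a_1=1, p_1 = 1*3 + 1 = 4, q_1 = 1*1 + 0 = 1.
  i=2: a_2=5, p_2 = 5*4 + 3 = 23, q_2 = 5*1 + 1 = 6.
  i=3: a_3=2, p_3 = 2*23 + 4 = 50, q_3 = 2*6 + 1 = 13.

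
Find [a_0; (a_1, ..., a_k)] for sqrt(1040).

[32; (4, 64)]

Write x_i = (sqrt(1040) + m_i)/d_i with (m_0, d_0) = (0, 1). a_0 = floor(sqrt(1040)) = 32, since 32^2 = 1024 <= 1040 < 1089 = 33^2.
Iterate m_{i+1} = d_i*a_i - m_i, d_{i+1} = (1040 - m_{i+1}^2)/d_i, a_{i+1} = floor((a_0 + m_{i+1})/d_{i+1}):
  m_1 = 1*32 - 0 = 32, d_1 = (1040 - 32^2)/1 = 16/1 = 16, a_1 = floor((32 + 32)/16) = 4.
  m_2 = 16*4 - 32 = 32, d_2 = (1040 - 32^2)/16 = 16/16 = 1, a_2 = floor((32 + 32)/1) = 64.
  m_3 = 1*64 - 32 = 32, d_3 = (1040 - 32^2)/1 = 16/1 = 16: (m_3, d_3) = (m_1, d_1) = (32, 16), so from here the quotients repeat a_1, a_2; the period length is 2.
Hence the expansion of sqrt(1040) is a_0 = 32 followed by the repeating block 4, 64 (period 2).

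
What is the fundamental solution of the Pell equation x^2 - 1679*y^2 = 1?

(x, y) = (1680, 41)

First expand sqrt(1679) as a continued fraction. With x_i = (sqrt(1679) + m_i)/d_i and (m_0, d_0) = (0, 1): a_0 = floor(sqrt(1679)) = 40, since 40^2 = 1600 <= 1679 < 1681 = 41^2.
Iterate m_{i+1} = d_i*a_i - m_i, d_{i+1} = (1679 - m_{i+1}^2)/d_i, a_{i+1} = floor((a_0 + m_{i+1})/d_{i+1}):
  m_1 = 1*40 - 0 = 40, d_1 = (1679 - 40^2)/1 = 79/1 = 79, a_1 = floor((40 + 40)/79) = 1.
  m_2 = 79*1 - 40 = 39, d_2 = (1679 - 39^2)/79 = 158/79 = 2, a_2 = floor((40 + 39)/2) = 39.
  m_3 = 2*39 - 39 = 39, d_3 = (1679 - 39^2)/2 = 158/2 = 79, a_3 = floor((40 + 39)/79) = 1.
  m_4 = 79*1 - 39 = 40, d_4 = (1679 - 40^2)/79 = 79/79 = 1, a_4 = floor((40 + 40)/1) = 80.
  m_5 = 1*80 - 40 = 40, d_5 = (1679 - 40^2)/1 = 79/1 = 79: (m_5, d_5) = (m_1, d_1) = (40, 79), so from here the quotients repeat a_1, ..., a_4; the period length is 4.
So sqrt(1679) = [40; (1, 39, 1, 80)] with period length k = 4.
k is even, so the fundamental solution of x^2 - 1679y^2 = 1 is (p_{k-1}, q_{k-1}) = (p_3, q_3); compute convergents through index 3.
Convergents (p_i = a_i*p_{i-1} + p_{i-2}, q_i = a_i*q_{i-1} + q_{i-2} with p_{-2}=0, p_{-1}=1, q_{-2}=1, q_{-1}=0):
  i=0: a_0=40, p_0 = 40*1 + 0 = 40, q_0 = 40*0 + 1 = 1.
  i=1: a_1=1, p_1 = 1*40 + 1 = 41, q_1 = 1*1 + 0 = 1.
  i=2: a_2=39, p_2 = 39*41 + 40 = 1639, q_2 = 39*1 + 1 = 40.
  i=3: a_3=1, p_3 = 1*1639 + 41 = 1680, q_3 = 1*40 + 1 = 41.
Check: 1680^2 - 1679*41^2 = 2822400 - 2822399 = 1, so (x, y) = (1680, 41) solves the equation, and by the theorem it is the least positive solution.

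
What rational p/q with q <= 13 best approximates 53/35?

3/2

Expand x = 53/35 as a continued fraction with the Euclidean algorithm:
  53 = 1*35 + 18, so a_0 = 1.
  35 = 1*18 + 17, so a_1 = 1.
  18 = 1*17 + 1, so a_2 = 1.
  17 = 17*1 + 0, so a_3 = 17.
so x = [1; 1, 1, 17].
Convergents (p_i = a_i*p_{i-1} + p_{i-2}, q_i = a_i*q_{i-1} + q_{i-2} with p_{-2}=0, p_{-1}=1, q_{-2}=1, q_{-1}=0), until the denominator exceeds 13:
  i=0: a_0=1, p_0 = 1*1 + 0 = 1, q_0 = 1*0 + 1 = 1.
  i=1: a_1=1, p_1 = 1*1 + 1 = 2, q_1 = 1*1 + 0 = 1.
  i=2: a_2=1, p_2 = 1*2 + 1 = 3, q_2 = 1*1 + 1 = 2.
  i=3: a_3=17, p_3 = 17*3 + 2 = 53, q_3 = 17*2 + 1 = 35.
q_3 = 35 > 13, so the last convergent with denominator <= 13 is p_2/q_2 = 3/2.
The closest fraction with denominator <= 13 is either p_2/q_2 or the intermediate fraction (k*p_2 + p_1)/(k*q_2 + q_1) with the largest k >= 1 whose denominator stays <= 13; these approach x as k grows, and every other convergent or intermediate fraction in range is farther away.
Largest k: floor((13 - q_1)/q_2) = floor((13 - 1)/2) = 6.
That gives (6*3 + 2)/(6*2 + 1) = 20/13.
Compare the errors: |x - 3/2| = |53*2 - 3*35|/(35*2) = 1/70, and |x - 20/13| = |53*13 - 20*35|/(35*13) = 11/455.
Cross-multiplying, 1*455 = 455 < 770 = 11*70, so 1/70 is smaller: the convergent 3/2 is closer to x than 20/13.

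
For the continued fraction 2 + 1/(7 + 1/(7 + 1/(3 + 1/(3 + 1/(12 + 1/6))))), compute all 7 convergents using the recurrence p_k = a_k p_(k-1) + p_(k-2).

Using the convergent recurrence p_i = a_i*p_{i-1} + p_{i-2}, q_i = a_i*q_{i-1} + q_{i-2} with p_{-2}=0, p_{-1}=1, q_{-2}=1, q_{-1}=0:
  i=0: a_0=2, p_0 = 2*1 + 0 = 2, q_0 = 2*0 + 1 = 1.
  i=1: a_1=7, p_1 = 7*2 + 1 = 15, q_1 = 7*1 + 0 = 7.
  i=2: a_2=7, p_2 = 7*15 + 2 = 107, q_2 = 7*7 + 1 = 50.
  i=3: a_3=3, p_3 = 3*107 + 15 = 336, q_3 = 3*50 + 7 = 157.
  i=4: a_4=3, p_4 = 3*336 + 107 = 1115, q_4 = 3*157 + 50 = 521.
  i=5: a_5=12, p_5 = 12*1115 + 336 = 13716, q_5 = 12*521 + 157 = 6409.
  i=6: a_6=6, p_6 = 6*13716 + 1115 = 83411, q_6 = 6*6409 + 521 = 38975.

2/1, 15/7, 107/50, 336/157, 1115/521, 13716/6409, 83411/38975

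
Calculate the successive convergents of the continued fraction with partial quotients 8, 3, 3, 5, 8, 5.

Using the convergent recurrence p_i = a_i*p_{i-1} + p_{i-2}, q_i = a_i*q_{i-1} + q_{i-2} with p_{-2}=0, p_{-1}=1, q_{-2}=1, q_{-1}=0:
  i=0: a_0=8, p_0 = 8*1 + 0 = 8, q_0 = 8*0 + 1 = 1.
  i=1: a_1=3, p_1 = 3*8 + 1 = 25, q_1 = 3*1 + 0 = 3.
  i=2: a_2=3, p_2 = 3*25 + 8 = 83, q_2 = 3*3 + 1 = 10.
  i=3: a_3=5, p_3 = 5*83 + 25 = 440, q_3 = 5*10 + 3 = 53.
  i=4: a_4=8, p_4 = 8*440 + 83 = 3603, q_4 = 8*53 + 10 = 434.
  i=5: a_5=5, p_5 = 5*3603 + 440 = 18455, q_5 = 5*434 + 53 = 2223.

8/1, 25/3, 83/10, 440/53, 3603/434, 18455/2223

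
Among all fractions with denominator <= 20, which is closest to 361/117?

Expand x = 361/117 as a continued fraction with the Euclidean algorithm:
  361 = 3*117 + 10, so a_0 = 3.
  117 = 11*10 + 7, so a_1 = 11.
  10 = 1*7 + 3, so a_2 = 1.
  7 = 2*3 + 1, so a_3 = 2.
  3 = 3*1 + 0, so a_4 = 3.
so x = [3; 11, 1, 2, 3].
Convergents (p_i = a_i*p_{i-1} + p_{i-2}, q_i = a_i*q_{i-1} + q_{i-2} with p_{-2}=0, p_{-1}=1, q_{-2}=1, q_{-1}=0), until the denominator exceeds 20:
  i=0: a_0=3, p_0 = 3*1 + 0 = 3, q_0 = 3*0 + 1 = 1.
  i=1: a_1=11, p_1 = 11*3 + 1 = 34, q_1 = 11*1 + 0 = 11.
  i=2: a_2=1, p_2 = 1*34 + 3 = 37, q_2 = 1*11 + 1 = 12.
  i=3: a_3=2, p_3 = 2*37 + 34 = 108, q_3 = 2*12 + 11 = 35.
q_3 = 35 > 20, so the last convergent with denominator <= 20 is p_2/q_2 = 37/12.
The closest fraction with denominator <= 20 is either p_2/q_2 or the intermediate fraction (k*p_2 + p_1)/(k*q_2 + q_1) with the largest k >= 1 whose denominator stays <= 20; these approach x as k grows, and every other convergent or intermediate fraction in range is farther away.
Largest k: floor((20 - q_1)/q_2) = floor((20 - 11)/12) = 0.
Since k = 0, no intermediate fraction beyond p_2/q_2 has denominator <= 20, so the convergent 37/12 is the closest (its error is |361*12 - 37*117|/(117*12) = 3/1404).

37/12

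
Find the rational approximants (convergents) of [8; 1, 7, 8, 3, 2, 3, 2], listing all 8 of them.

Using the convergent recurrence p_i = a_i*p_{i-1} + p_{i-2}, q_i = a_i*q_{i-1} + q_{i-2} with p_{-2}=0, p_{-1}=1, q_{-2}=1, q_{-1}=0:
  i=0: a_0=8, p_0 = 8*1 + 0 = 8, q_0 = 8*0 + 1 = 1.
  i=1: a_1=1, p_1 = 1*8 + 1 = 9, q_1 = 1*1 + 0 = 1.
  i=2: a_2=7, p_2 = 7*9 + 8 = 71, q_2 = 7*1 + 1 = 8.
  i=3: a_3=8, p_3 = 8*71 + 9 = 577, q_3 = 8*8 + 1 = 65.
  i=4: a_4=3, p_4 = 3*577 + 71 = 1802, q_4 = 3*65 + 8 = 203.
  i=5: a_5=2, p_5 = 2*1802 + 577 = 4181, q_5 = 2*203 + 65 = 471.
  i=6: a_6=3, p_6 = 3*4181 + 1802 = 14345, q_6 = 3*471 + 203 = 1616.
  i=7: a_7=2, p_7 = 2*14345 + 4181 = 32871, q_7 = 2*1616 + 471 = 3703.

8/1, 9/1, 71/8, 577/65, 1802/203, 4181/471, 14345/1616, 32871/3703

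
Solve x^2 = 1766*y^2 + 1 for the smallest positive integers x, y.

First expand sqrt(1766) as a continued fraction. With x_i = (sqrt(1766) + m_i)/d_i and (m_0, d_0) = (0, 1): a_0 = floor(sqrt(1766)) = 42, since 42^2 = 1764 <= 1766 < 1849 = 43^2.
Iterate m_{i+1} = d_i*a_i - m_i, d_{i+1} = (1766 - m_{i+1}^2)/d_i, a_{i+1} = floor((a_0 + m_{i+1})/d_{i+1}):
  m_1 = 1*42 - 0 = 42, d_1 = (1766 - 42^2)/1 = 2/1 = 2, a_1 = floor((42 + 42)/2) = 42.
  m_2 = 2*42 - 42 = 42, d_2 = (1766 - 42^2)/2 = 2/2 = 1, a_2 = floor((42 + 42)/1) = 84.
  m_3 = 1*84 - 42 = 42, d_3 = (1766 - 42^2)/1 = 2/1 = 2: (m_3, d_3) = (m_1, d_1) = (42, 2), so from here the quotients repeat a_1, a_2; the period length is 2.
So sqrt(1766) = [42; (42, 84)] with period length k = 2.
k is even, so the fundamental solution of x^2 - 1766y^2 = 1 is (p_{k-1}, q_{k-1}) = (p_1, q_1); compute convergents through index 1.
Convergents (p_i = a_i*p_{i-1} + p_{i-2}, q_i = a_i*q_{i-1} + q_{i-2} with p_{-2}=0, p_{-1}=1, q_{-2}=1, q_{-1}=0):
  i=0: a_0=42, p_0 = 42*1 + 0 = 42, q_0 = 42*0 + 1 = 1.
  i=1: a_1=42, p_1 = 42*42 + 1 = 1765, q_1 = 42*1 + 0 = 42.
Check: 1765^2 - 1766*42^2 = 3115225 - 3115224 = 1, so (x, y) = (1765, 42) solves the equation, and by the theorem it is the least positive solution.

(x, y) = (1765, 42)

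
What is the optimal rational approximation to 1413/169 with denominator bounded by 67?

Expand x = 1413/169 as a continued fraction with the Euclidean algorithm:
  1413 = 8*169 + 61, so a_0 = 8.
  169 = 2*61 + 47, so a_1 = 2.
  61 = 1*47 + 14, so a_2 = 1.
  47 = 3*14 + 5, so a_3 = 3.
  14 = 2*5 + 4, so a_4 = 2.
  5 = 1*4 + 1, so a_5 = 1.
  4 = 4*1 + 0, so a_6 = 4.
so x = [8; 2, 1, 3, 2, 1, 4].
Convergents (p_i = a_i*p_{i-1} + p_{i-2}, q_i = a_i*q_{i-1} + q_{i-2} with p_{-2}=0, p_{-1}=1, q_{-2}=1, q_{-1}=0), until the denominator exceeds 67:
  i=0: a_0=8, p_0 = 8*1 + 0 = 8, q_0 = 8*0 + 1 = 1.
  i=1: a_1=2, p_1 = 2*8 + 1 = 17, q_1 = 2*1 + 0 = 2.
  i=2: a_2=1, p_2 = 1*17 + 8 = 25, q_2 = 1*2 + 1 = 3.
  i=3: a_3=3, p_3 = 3*25 + 17 = 92, q_3 = 3*3 + 2 = 11.
  i=4: a_4=2, p_4 = 2*92 + 25 = 209, q_4 = 2*11 + 3 = 25.
  i=5: a_5=1, p_5 = 1*209 + 92 = 301, q_5 = 1*25 + 11 = 36.
  i=6: a_6=4, p_6 = 4*301 + 209 = 1413, q_6 = 4*36 + 25 = 169.
q_6 = 169 > 67, so the last convergent with denominator <= 67 is p_5/q_5 = 301/36.
The closest fraction with denominator <= 67 is either p_5/q_5 or the intermediate fraction (k*p_5 + p_4)/(k*q_5 + q_4) with the largest k >= 1 whose denominator stays <= 67; these approach x as k grows, and every other convergent or intermediate fraction in range is farther away.
Largest k: floor((67 - q_4)/q_5) = floor((67 - 25)/36) = 1.
That gives (1*301 + 209)/(1*36 + 25) = 510/61.
Compare the errors: |x - 301/36| = |1413*36 - 301*169|/(169*36) = 1/6084, and |x - 510/61| = |1413*61 - 510*169|/(169*61) = 3/10309.
Cross-multiplying, 1*10309 = 10309 < 18252 = 3*6084, so 1/6084 is smaller: the convergent 301/36 is closer to x than 510/61.

301/36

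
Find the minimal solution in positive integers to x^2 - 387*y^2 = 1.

First expand sqrt(387) as a continued fraction. With x_i = (sqrt(387) + m_i)/d_i and (m_0, d_0) = (0, 1): a_0 = floor(sqrt(387)) = 19, since 19^2 = 361 <= 387 < 400 = 20^2.
Iterate m_{i+1} = d_i*a_i - m_i, d_{i+1} = (387 - m_{i+1}^2)/d_i, a_{i+1} = floor((a_0 + m_{i+1})/d_{i+1}):
  m_1 = 1*19 - 0 = 19, d_1 = (387 - 19^2)/1 = 26/1 = 26, a_1 = floor((19 + 19)/26) = 1.
  m_2 = 26*1 - 19 = 7, d_2 = (387 - 7^2)/26 = 338/26 = 13, a_2 = floor((19 + 7)/13) = 2.
  m_3 = 13*2 - 7 = 19, d_3 = (387 - 19^2)/13 = 26/13 = 2, a_3 = floor((19 + 19)/2) = 19.
  m_4 = 2*19 - 19 = 19, d_4 = (387 - 19^2)/2 = 26/2 = 13, a_4 = floor((19 + 19)/13) = 2.
  m_5 = 13*2 - 19 = 7, d_5 = (387 - 7^2)/13 = 338/13 = 26, a_5 = floor((19 + 7)/26) = 1.
  m_6 = 26*1 - 7 = 19, d_6 = (387 - 19^2)/26 = 26/26 = 1, a_6 = floor((19 + 19)/1) = 38.
  m_7 = 1*38 - 19 = 19, d_7 = (387 - 19^2)/1 = 26/1 = 26: (m_7, d_7) = (m_1, d_1) = (19, 26), so from here the quotients repeat a_1, ..., a_6; the period length is 6.
So sqrt(387) = [19; (1, 2, 19, 2, 1, 38)] with period length k = 6.
k is even, so the fundamental solution of x^2 - 387y^2 = 1 is (p_{k-1}, q_{k-1}) = (p_5, q_5); compute convergents through index 5.
Convergents (p_i = a_i*p_{i-1} + p_{i-2}, q_i = a_i*q_{i-1} + q_{i-2} with p_{-2}=0, p_{-1}=1, q_{-2}=1, q_{-1}=0):
  i=0: a_0=19, p_0 = 19*1 + 0 = 19, q_0 = 19*0 + 1 = 1.
  i=1: a_1=1, p_1 = 1*19 + 1 = 20, q_1 = 1*1 + 0 = 1.
  i=2: a_2=2, p_2 = 2*20 + 19 = 59, q_2 = 2*1 + 1 = 3.
  i=3: a_3=19, p_3 = 19*59 + 20 = 1141, q_3 = 19*3 + 1 = 58.
  i=4: a_4=2, p_4 = 2*1141 + 59 = 2341, q_4 = 2*58 + 3 = 119.
  i=5: a_5=1, p_5 = 1*2341 + 1141 = 3482, q_5 = 1*119 + 58 = 177.
Check: 3482^2 - 387*177^2 = 12124324 - 12124323 = 1, so (x, y) = (3482, 177) solves the equation, and by the theorem it is the least positive solution.

(x, y) = (3482, 177)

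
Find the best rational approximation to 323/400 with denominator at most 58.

21/26

Expand x = 323/400 as a continued fraction with the Euclidean algorithm:
  323 = 0*400 + 323, so a_0 = 0.
  400 = 1*323 + 77, so a_1 = 1.
  323 = 4*77 + 15, so a_2 = 4.
  77 = 5*15 + 2, so a_3 = 5.
  15 = 7*2 + 1, so a_4 = 7.
  2 = 2*1 + 0, so a_5 = 2.
so x = [0; 1, 4, 5, 7, 2].
Convergents (p_i = a_i*p_{i-1} + p_{i-2}, q_i = a_i*q_{i-1} + q_{i-2} with p_{-2}=0, p_{-1}=1, q_{-2}=1, q_{-1}=0), until the denominator exceeds 58:
  i=0: a_0=0, p_0 = 0*1 + 0 = 0, q_0 = 0*0 + 1 = 1.
  i=1: a_1=1, p_1 = 1*0 + 1 = 1, q_1 = 1*1 + 0 = 1.
  i=2: a_2=4, p_2 = 4*1 + 0 = 4, q_2 = 4*1 + 1 = 5.
  i=3: a_3=5, p_3 = 5*4 + 1 = 21, q_3 = 5*5 + 1 = 26.
  i=4: a_4=7, p_4 = 7*21 + 4 = 151, q_4 = 7*26 + 5 = 187.
q_4 = 187 > 58, so the last convergent with denominator <= 58 is p_3/q_3 = 21/26.
The closest fraction with denominator <= 58 is either p_3/q_3 or the intermediate fraction (k*p_3 + p_2)/(k*q_3 + q_2) with the largest k >= 1 whose denominator stays <= 58; these approach x as k grows, and every other convergent or intermediate fraction in range is farther away.
Largest k: floor((58 - q_2)/q_3) = floor((58 - 5)/26) = 2.
That gives (2*21 + 4)/(2*26 + 5) = 46/57.
Compare the errors: |x - 21/26| = |323*26 - 21*400|/(400*26) = 2/10400, and |x - 46/57| = |323*57 - 46*400|/(400*57) = 11/22800.
Cross-multiplying, 2*22800 = 45600 < 114400 = 11*10400, so 2/10400 is smaller: the convergent 21/26 is closer to x than 46/57.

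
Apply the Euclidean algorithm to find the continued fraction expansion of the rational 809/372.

Run the Euclidean algorithm on 809 and 372; the successive quotients are the partial quotients a_0, a_1, ... (each step inverts the fractional part left over by the previous one):
  809 = 2*372 + 65, so a_0 = 2.
  372 = 5*65 + 47, so a_1 = 5.
  65 = 1*47 + 18, so a_2 = 1.
  47 = 2*18 + 11, so a_3 = 2.
  18 = 1*11 + 7, so a_4 = 1.
  11 = 1*7 + 4, so a_5 = 1.
  7 = 1*4 + 3, so a_6 = 1.
  4 = 1*3 + 1, so a_7 = 1.
  3 = 3*1 + 0, so a_8 = 3.
The remainder reaches 0 after 9 divisions, so the expansion has 9 partial quotients, read off in order.

[2; 5, 1, 2, 1, 1, 1, 1, 3]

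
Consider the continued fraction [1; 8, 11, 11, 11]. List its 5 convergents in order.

Using the convergent recurrence p_i = a_i*p_{i-1} + p_{i-2}, q_i = a_i*q_{i-1} + q_{i-2} with p_{-2}=0, p_{-1}=1, q_{-2}=1, q_{-1}=0:
  i=0: a_0=1, p_0 = 1*1 + 0 = 1, q_0 = 1*0 + 1 = 1.
  i=1: a_1=8, p_1 = 8*1 + 1 = 9, q_1 = 8*1 + 0 = 8.
  i=2: a_2=11, p_2 = 11*9 + 1 = 100, q_2 = 11*8 + 1 = 89.
  i=3: a_3=11, p_3 = 11*100 + 9 = 1109, q_3 = 11*89 + 8 = 987.
  i=4: a_4=11, p_4 = 11*1109 + 100 = 12299, q_4 = 11*987 + 89 = 10946.

1/1, 9/8, 100/89, 1109/987, 12299/10946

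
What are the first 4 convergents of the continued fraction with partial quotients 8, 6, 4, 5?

Using the convergent recurrence p_i = a_i*p_{i-1} + p_{i-2}, q_i = a_i*q_{i-1} + q_{i-2} with p_{-2}=0, p_{-1}=1, q_{-2}=1, q_{-1}=0:
  i=0: a_0=8, p_0 = 8*1 + 0 = 8, q_0 = 8*0 + 1 = 1.
  i=1: a_1=6, p_1 = 6*8 + 1 = 49, q_1 = 6*1 + 0 = 6.
  i=2: a_2=4, p_2 = 4*49 + 8 = 204, q_2 = 4*6 + 1 = 25.
  i=3: a_3=5, p_3 = 5*204 + 49 = 1069, q_3 = 5*25 + 6 = 131.

8/1, 49/6, 204/25, 1069/131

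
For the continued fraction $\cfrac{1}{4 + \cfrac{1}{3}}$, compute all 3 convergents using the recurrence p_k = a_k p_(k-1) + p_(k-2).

Using the convergent recurrence p_i = a_i*p_{i-1} + p_{i-2}, q_i = a_i*q_{i-1} + q_{i-2} with p_{-2}=0, p_{-1}=1, q_{-2}=1, q_{-1}=0:
  i=0: a_0=0, p_0 = 0*1 + 0 = 0, q_0 = 0*0 + 1 = 1.
  i=1: a_1=4, p_1 = 4*0 + 1 = 1, q_1 = 4*1 + 0 = 4.
  i=2: a_2=3, p_2 = 3*1 + 0 = 3, q_2 = 3*4 + 1 = 13.

0/1, 1/4, 3/13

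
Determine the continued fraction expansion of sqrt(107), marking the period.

Write x_i = (sqrt(107) + m_i)/d_i with (m_0, d_0) = (0, 1). a_0 = floor(sqrt(107)) = 10, since 10^2 = 100 <= 107 < 121 = 11^2.
Iterate m_{i+1} = d_i*a_i - m_i, d_{i+1} = (107 - m_{i+1}^2)/d_i, a_{i+1} = floor((a_0 + m_{i+1})/d_{i+1}):
  m_1 = 1*10 - 0 = 10, d_1 = (107 - 10^2)/1 = 7/1 = 7, a_1 = floor((10 + 10)/7) = 2.
  m_2 = 7*2 - 10 = 4, d_2 = (107 - 4^2)/7 = 91/7 = 13, a_2 = floor((10 + 4)/13) = 1.
  m_3 = 13*1 - 4 = 9, d_3 = (107 - 9^2)/13 = 26/13 = 2, a_3 = floor((10 + 9)/2) = 9.
  m_4 = 2*9 - 9 = 9, d_4 = (107 - 9^2)/2 = 26/2 = 13, a_4 = floor((10 + 9)/13) = 1.
  m_5 = 13*1 - 9 = 4, d_5 = (107 - 4^2)/13 = 91/13 = 7, a_5 = floor((10 + 4)/7) = 2.
  m_6 = 7*2 - 4 = 10, d_6 = (107 - 10^2)/7 = 7/7 = 1, a_6 = floor((10 + 10)/1) = 20.
  m_7 = 1*20 - 10 = 10, d_7 = (107 - 10^2)/1 = 7/1 = 7: (m_7, d_7) = (m_1, d_1) = (10, 7), so from here the quotients repeat a_1, ..., a_6; the period length is 6.
Hence the expansion of sqrt(107) is a_0 = 10 followed by the repeating block 2, 1, 9, 1, 2, 20 (period 6).

[10; (2, 1, 9, 1, 2, 20)]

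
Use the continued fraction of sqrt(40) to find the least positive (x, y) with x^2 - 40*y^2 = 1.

First expand sqrt(40) as a continued fraction. With x_i = (sqrt(40) + m_i)/d_i and (m_0, d_0) = (0, 1): a_0 = floor(sqrt(40)) = 6, since 6^2 = 36 <= 40 < 49 = 7^2.
Iterate m_{i+1} = d_i*a_i - m_i, d_{i+1} = (40 - m_{i+1}^2)/d_i, a_{i+1} = floor((a_0 + m_{i+1})/d_{i+1}):
  m_1 = 1*6 - 0 = 6, d_1 = (40 - 6^2)/1 = 4/1 = 4, a_1 = floor((6 + 6)/4) = 3.
  m_2 = 4*3 - 6 = 6, d_2 = (40 - 6^2)/4 = 4/4 = 1, a_2 = floor((6 + 6)/1) = 12.
  m_3 = 1*12 - 6 = 6, d_3 = (40 - 6^2)/1 = 4/1 = 4: (m_3, d_3) = (m_1, d_1) = (6, 4), so from here the quotients repeat a_1, a_2; the period length is 2.
So sqrt(40) = [6; (3, 12)] with period length k = 2.
k is even, so the fundamental solution of x^2 - 40y^2 = 1 is (p_{k-1}, q_{k-1}) = (p_1, q_1); compute convergents through index 1.
Convergents (p_i = a_i*p_{i-1} + p_{i-2}, q_i = a_i*q_{i-1} + q_{i-2} with p_{-2}=0, p_{-1}=1, q_{-2}=1, q_{-1}=0):
  i=0: a_0=6, p_0 = 6*1 + 0 = 6, q_0 = 6*0 + 1 = 1.
  i=1: a_1=3, p_1 = 3*6 + 1 = 19, q_1 = 3*1 + 0 = 3.
Check: 19^2 - 40*3^2 = 361 - 360 = 1, so (x, y) = (19, 3) solves the equation, and by the theorem it is the least positive solution.

(x, y) = (19, 3)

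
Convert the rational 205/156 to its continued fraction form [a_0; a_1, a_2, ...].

Run the Euclidean algorithm on 205 and 156; the successive quotients are the partial quotients a_0, a_1, ... (each step inverts the fractional part left over by the previous one):
  205 = 1*156 + 49, so a_0 = 1.
  156 = 3*49 + 9, so a_1 = 3.
  49 = 5*9 + 4, so a_2 = 5.
  9 = 2*4 + 1, so a_3 = 2.
  4 = 4*1 + 0, so a_4 = 4.
The remainder reaches 0 after 5 divisions, so the expansion has 5 partial quotients, read off in order.

[1; 3, 5, 2, 4]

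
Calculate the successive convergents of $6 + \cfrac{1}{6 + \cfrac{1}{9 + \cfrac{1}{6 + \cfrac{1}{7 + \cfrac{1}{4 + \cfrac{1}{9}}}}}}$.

6/1, 37/6, 339/55, 2071/336, 14836/2407, 61415/9964, 567571/92083

Using the convergent recurrence p_i = a_i*p_{i-1} + p_{i-2}, q_i = a_i*q_{i-1} + q_{i-2} with p_{-2}=0, p_{-1}=1, q_{-2}=1, q_{-1}=0:
  i=0: a_0=6, p_0 = 6*1 + 0 = 6, q_0 = 6*0 + 1 = 1.
  i=1: a_1=6, p_1 = 6*6 + 1 = 37, q_1 = 6*1 + 0 = 6.
  i=2: a_2=9, p_2 = 9*37 + 6 = 339, q_2 = 9*6 + 1 = 55.
  i=3: a_3=6, p_3 = 6*339 + 37 = 2071, q_3 = 6*55 + 6 = 336.
  i=4: a_4=7, p_4 = 7*2071 + 339 = 14836, q_4 = 7*336 + 55 = 2407.
  i=5: a_5=4, p_5 = 4*14836 + 2071 = 61415, q_5 = 4*2407 + 336 = 9964.
  i=6: a_6=9, p_6 = 9*61415 + 14836 = 567571, q_6 = 9*9964 + 2407 = 92083.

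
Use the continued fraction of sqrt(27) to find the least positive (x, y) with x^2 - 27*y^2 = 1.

First expand sqrt(27) as a continued fraction. With x_i = (sqrt(27) + m_i)/d_i and (m_0, d_0) = (0, 1): a_0 = floor(sqrt(27)) = 5, since 5^2 = 25 <= 27 < 36 = 6^2.
Iterate m_{i+1} = d_i*a_i - m_i, d_{i+1} = (27 - m_{i+1}^2)/d_i, a_{i+1} = floor((a_0 + m_{i+1})/d_{i+1}):
  m_1 = 1*5 - 0 = 5, d_1 = (27 - 5^2)/1 = 2/1 = 2, a_1 = floor((5 + 5)/2) = 5.
  m_2 = 2*5 - 5 = 5, d_2 = (27 - 5^2)/2 = 2/2 = 1, a_2 = floor((5 + 5)/1) = 10.
  m_3 = 1*10 - 5 = 5, d_3 = (27 - 5^2)/1 = 2/1 = 2: (m_3, d_3) = (m_1, d_1) = (5, 2), so from here the quotients repeat a_1, a_2; the period length is 2.
So sqrt(27) = [5; (5, 10)] with period length k = 2.
k is even, so the fundamental solution of x^2 - 27y^2 = 1 is (p_{k-1}, q_{k-1}) = (p_1, q_1); compute convergents through index 1.
Convergents (p_i = a_i*p_{i-1} + p_{i-2}, q_i = a_i*q_{i-1} + q_{i-2} with p_{-2}=0, p_{-1}=1, q_{-2}=1, q_{-1}=0):
  i=0: a_0=5, p_0 = 5*1 + 0 = 5, q_0 = 5*0 + 1 = 1.
  i=1: a_1=5, p_1 = 5*5 + 1 = 26, q_1 = 5*1 + 0 = 5.
Check: 26^2 - 27*5^2 = 676 - 675 = 1, so (x, y) = (26, 5) solves the equation, and by the theorem it is the least positive solution.

(x, y) = (26, 5)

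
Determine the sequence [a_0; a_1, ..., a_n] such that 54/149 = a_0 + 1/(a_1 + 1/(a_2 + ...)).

Run the Euclidean algorithm on 54 and 149; the successive quotients are the partial quotients a_0, a_1, ... (each step inverts the fractional part left over by the previous one):
  54 = 0*149 + 54, so a_0 = 0.
  149 = 2*54 + 41, so a_1 = 2.
  54 = 1*41 + 13, so a_2 = 1.
  41 = 3*13 + 2, so a_3 = 3.
  13 = 6*2 + 1, so a_4 = 6.
  2 = 2*1 + 0, so a_5 = 2.
The remainder reaches 0 after 6 divisions, so the expansion has 6 partial quotients, read off in order.

[0; 2, 1, 3, 6, 2]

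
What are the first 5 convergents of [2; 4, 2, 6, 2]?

Using the convergent recurrence p_i = a_i*p_{i-1} + p_{i-2}, q_i = a_i*q_{i-1} + q_{i-2} with p_{-2}=0, p_{-1}=1, q_{-2}=1, q_{-1}=0:
  i=0: a_0=2, p_0 = 2*1 + 0 = 2, q_0 = 2*0 + 1 = 1.
  i=1: a_1=4, p_1 = 4*2 + 1 = 9, q_1 = 4*1 + 0 = 4.
  i=2: a_2=2, p_2 = 2*9 + 2 = 20, q_2 = 2*4 + 1 = 9.
  i=3: a_3=6, p_3 = 6*20 + 9 = 129, q_3 = 6*9 + 4 = 58.
  i=4: a_4=2, p_4 = 2*129 + 20 = 278, q_4 = 2*58 + 9 = 125.

2/1, 9/4, 20/9, 129/58, 278/125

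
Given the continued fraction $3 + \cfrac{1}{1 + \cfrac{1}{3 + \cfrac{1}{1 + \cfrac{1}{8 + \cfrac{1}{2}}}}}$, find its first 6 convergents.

3/1, 4/1, 15/4, 19/5, 167/44, 353/93

Using the convergent recurrence p_i = a_i*p_{i-1} + p_{i-2}, q_i = a_i*q_{i-1} + q_{i-2} with p_{-2}=0, p_{-1}=1, q_{-2}=1, q_{-1}=0:
  i=0: a_0=3, p_0 = 3*1 + 0 = 3, q_0 = 3*0 + 1 = 1.
  i=1: a_1=1, p_1 = 1*3 + 1 = 4, q_1 = 1*1 + 0 = 1.
  i=2: a_2=3, p_2 = 3*4 + 3 = 15, q_2 = 3*1 + 1 = 4.
  i=3: a_3=1, p_3 = 1*15 + 4 = 19, q_3 = 1*4 + 1 = 5.
  i=4: a_4=8, p_4 = 8*19 + 15 = 167, q_4 = 8*5 + 4 = 44.
  i=5: a_5=2, p_5 = 2*167 + 19 = 353, q_5 = 2*44 + 5 = 93.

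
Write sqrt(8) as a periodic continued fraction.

[2; (1, 4)]

Write x_i = (sqrt(8) + m_i)/d_i with (m_0, d_0) = (0, 1). a_0 = floor(sqrt(8)) = 2, since 2^2 = 4 <= 8 < 9 = 3^2.
Iterate m_{i+1} = d_i*a_i - m_i, d_{i+1} = (8 - m_{i+1}^2)/d_i, a_{i+1} = floor((a_0 + m_{i+1})/d_{i+1}):
  m_1 = 1*2 - 0 = 2, d_1 = (8 - 2^2)/1 = 4/1 = 4, a_1 = floor((2 + 2)/4) = 1.
  m_2 = 4*1 - 2 = 2, d_2 = (8 - 2^2)/4 = 4/4 = 1, a_2 = floor((2 + 2)/1) = 4.
  m_3 = 1*4 - 2 = 2, d_3 = (8 - 2^2)/1 = 4/1 = 4: (m_3, d_3) = (m_1, d_1) = (2, 4), so from here the quotients repeat a_1, a_2; the period length is 2.
Hence the expansion of sqrt(8) is a_0 = 2 followed by the repeating block 1, 4 (period 2).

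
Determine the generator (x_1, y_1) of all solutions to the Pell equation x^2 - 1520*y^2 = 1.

(x, y) = (39, 1)

First expand sqrt(1520) as a continued fraction. With x_i = (sqrt(1520) + m_i)/d_i and (m_0, d_0) = (0, 1): a_0 = floor(sqrt(1520)) = 38, since 38^2 = 1444 <= 1520 < 1521 = 39^2.
Iterate m_{i+1} = d_i*a_i - m_i, d_{i+1} = (1520 - m_{i+1}^2)/d_i, a_{i+1} = floor((a_0 + m_{i+1})/d_{i+1}):
  m_1 = 1*38 - 0 = 38, d_1 = (1520 - 38^2)/1 = 76/1 = 76, a_1 = floor((38 + 38)/76) = 1.
  m_2 = 76*1 - 38 = 38, d_2 = (1520 - 38^2)/76 = 76/76 = 1, a_2 = floor((38 + 38)/1) = 76.
  m_3 = 1*76 - 38 = 38, d_3 = (1520 - 38^2)/1 = 76/1 = 76: (m_3, d_3) = (m_1, d_1) = (38, 76), so from here the quotients repeat a_1, a_2; the period length is 2.
So sqrt(1520) = [38; (1, 76)] with period length k = 2.
k is even, so the fundamental solution of x^2 - 1520y^2 = 1 is (p_{k-1}, q_{k-1}) = (p_1, q_1); compute convergents through index 1.
Convergents (p_i = a_i*p_{i-1} + p_{i-2}, q_i = a_i*q_{i-1} + q_{i-2} with p_{-2}=0, p_{-1}=1, q_{-2}=1, q_{-1}=0):
  i=0: a_0=38, p_0 = 38*1 + 0 = 38, q_0 = 38*0 + 1 = 1.
  i=1: a_1=1, p_1 = 1*38 + 1 = 39, q_1 = 1*1 + 0 = 1.
Check: 39^2 - 1520*1^2 = 1521 - 1520 = 1, so (x, y) = (39, 1) solves the equation, and by the theorem it is the least positive solution.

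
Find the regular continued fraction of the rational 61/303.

[0; 4, 1, 29, 2]

Run the Euclidean algorithm on 61 and 303; the successive quotients are the partial quotients a_0, a_1, ... (each step inverts the fractional part left over by the previous one):
  61 = 0*303 + 61, so a_0 = 0.
  303 = 4*61 + 59, so a_1 = 4.
  61 = 1*59 + 2, so a_2 = 1.
  59 = 29*2 + 1, so a_3 = 29.
  2 = 2*1 + 0, so a_4 = 2.
The remainder reaches 0 after 5 divisions, so the expansion has 5 partial quotients, read off in order.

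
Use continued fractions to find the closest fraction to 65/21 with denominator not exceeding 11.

Expand x = 65/21 as a continued fraction with the Euclidean algorithm:
  65 = 3*21 + 2, so a_0 = 3.
  21 = 10*2 + 1, so a_1 = 10.
  2 = 2*1 + 0, so a_2 = 2.
so x = [3; 10, 2].
Convergents (p_i = a_i*p_{i-1} + p_{i-2}, q_i = a_i*q_{i-1} + q_{i-2} with p_{-2}=0, p_{-1}=1, q_{-2}=1, q_{-1}=0), until the denominator exceeds 11:
  i=0: a_0=3, p_0 = 3*1 + 0 = 3, q_0 = 3*0 + 1 = 1.
  i=1: a_1=10, p_1 = 10*3 + 1 = 31, q_1 = 10*1 + 0 = 10.
  i=2: a_2=2, p_2 = 2*31 + 3 = 65, q_2 = 2*10 + 1 = 21.
q_2 = 21 > 11, so the last convergent with denominator <= 11 is p_1/q_1 = 31/10.
The closest fraction with denominator <= 11 is either p_1/q_1 or the intermediate fraction (k*p_1 + p_0)/(k*q_1 + q_0) with the largest k >= 1 whose denominator stays <= 11; these approach x as k grows, and every other convergent or intermediate fraction in range is farther away.
Largest k: floor((11 - q_0)/q_1) = floor((11 - 1)/10) = 1.
That gives (1*31 + 3)/(1*10 + 1) = 34/11.
Compare the errors: |x - 31/10| = |65*10 - 31*21|/(21*10) = 1/210, and |x - 34/11| = |65*11 - 34*21|/(21*11) = 1/231.
Cross-multiplying, 1*210 = 210 < 231 = 1*231, so 1/231 is smaller: the intermediate fraction 34/11 is closer to x than 31/10.

34/11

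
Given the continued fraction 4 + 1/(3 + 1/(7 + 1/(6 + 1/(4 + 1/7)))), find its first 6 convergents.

Using the convergent recurrence p_i = a_i*p_{i-1} + p_{i-2}, q_i = a_i*q_{i-1} + q_{i-2} with p_{-2}=0, p_{-1}=1, q_{-2}=1, q_{-1}=0:
  i=0: a_0=4, p_0 = 4*1 + 0 = 4, q_0 = 4*0 + 1 = 1.
  i=1: a_1=3, p_1 = 3*4 + 1 = 13, q_1 = 3*1 + 0 = 3.
  i=2: a_2=7, p_2 = 7*13 + 4 = 95, q_2 = 7*3 + 1 = 22.
  i=3: a_3=6, p_3 = 6*95 + 13 = 583, q_3 = 6*22 + 3 = 135.
  i=4: a_4=4, p_4 = 4*583 + 95 = 2427, q_4 = 4*135 + 22 = 562.
  i=5: a_5=7, p_5 = 7*2427 + 583 = 17572, q_5 = 7*562 + 135 = 4069.

4/1, 13/3, 95/22, 583/135, 2427/562, 17572/4069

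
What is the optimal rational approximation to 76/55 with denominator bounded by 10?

11/8

Expand x = 76/55 as a continued fraction with the Euclidean algorithm:
  76 = 1*55 + 21, so a_0 = 1.
  55 = 2*21 + 13, so a_1 = 2.
  21 = 1*13 + 8, so a_2 = 1.
  13 = 1*8 + 5, so a_3 = 1.
  8 = 1*5 + 3, so a_4 = 1.
  5 = 1*3 + 2, so a_5 = 1.
  3 = 1*2 + 1, so a_6 = 1.
  2 = 2*1 + 0, so a_7 = 2.
so x = [1; 2, 1, 1, 1, 1, 1, 2].
Convergents (p_i = a_i*p_{i-1} + p_{i-2}, q_i = a_i*q_{i-1} + q_{i-2} with p_{-2}=0, p_{-1}=1, q_{-2}=1, q_{-1}=0), until the denominator exceeds 10:
  i=0: a_0=1, p_0 = 1*1 + 0 = 1, q_0 = 1*0 + 1 = 1.
  i=1: a_1=2, p_1 = 2*1 + 1 = 3, q_1 = 2*1 + 0 = 2.
  i=2: a_2=1, p_2 = 1*3 + 1 = 4, q_2 = 1*2 + 1 = 3.
  i=3: a_3=1, p_3 = 1*4 + 3 = 7, q_3 = 1*3 + 2 = 5.
  i=4: a_4=1, p_4 = 1*7 + 4 = 11, q_4 = 1*5 + 3 = 8.
  i=5: a_5=1, p_5 = 1*11 + 7 = 18, q_5 = 1*8 + 5 = 13.
q_5 = 13 > 10, so the last convergent with denominator <= 10 is p_4/q_4 = 11/8.
The closest fraction with denominator <= 10 is either p_4/q_4 or the intermediate fraction (k*p_4 + p_3)/(k*q_4 + q_3) with the largest k >= 1 whose denominator stays <= 10; these approach x as k grows, and every other convergent or intermediate fraction in range is farther away.
Largest k: floor((10 - q_3)/q_4) = floor((10 - 5)/8) = 0.
Since k = 0, no intermediate fraction beyond p_4/q_4 has denominator <= 10, so the convergent 11/8 is the closest (its error is |76*8 - 11*55|/(55*8) = 3/440).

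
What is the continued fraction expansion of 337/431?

Run the Euclidean algorithm on 337 and 431; the successive quotients are the partial quotients a_0, a_1, ... (each step inverts the fractional part left over by the previous one):
  337 = 0*431 + 337, so a_0 = 0.
  431 = 1*337 + 94, so a_1 = 1.
  337 = 3*94 + 55, so a_2 = 3.
  94 = 1*55 + 39, so a_3 = 1.
  55 = 1*39 + 16, so a_4 = 1.
  39 = 2*16 + 7, so a_5 = 2.
  16 = 2*7 + 2, so a_6 = 2.
  7 = 3*2 + 1, so a_7 = 3.
  2 = 2*1 + 0, so a_8 = 2.
The remainder reaches 0 after 9 divisions, so the expansion has 9 partial quotients, read off in order.

[0; 1, 3, 1, 1, 2, 2, 3, 2]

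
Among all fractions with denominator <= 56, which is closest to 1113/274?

65/16

Expand x = 1113/274 as a continued fraction with the Euclidean algorithm:
  1113 = 4*274 + 17, so a_0 = 4.
  274 = 16*17 + 2, so a_1 = 16.
  17 = 8*2 + 1, so a_2 = 8.
  2 = 2*1 + 0, so a_3 = 2.
so x = [4; 16, 8, 2].
Convergents (p_i = a_i*p_{i-1} + p_{i-2}, q_i = a_i*q_{i-1} + q_{i-2} with p_{-2}=0, p_{-1}=1, q_{-2}=1, q_{-1}=0), until the denominator exceeds 56:
  i=0: a_0=4, p_0 = 4*1 + 0 = 4, q_0 = 4*0 + 1 = 1.
  i=1: a_1=16, p_1 = 16*4 + 1 = 65, q_1 = 16*1 + 0 = 16.
  i=2: a_2=8, p_2 = 8*65 + 4 = 524, q_2 = 8*16 + 1 = 129.
q_2 = 129 > 56, so the last convergent with denominator <= 56 is p_1/q_1 = 65/16.
The closest fraction with denominator <= 56 is either p_1/q_1 or the intermediate fraction (k*p_1 + p_0)/(k*q_1 + q_0) with the largest k >= 1 whose denominator stays <= 56; these approach x as k grows, and every other convergent or intermediate fraction in range is farther away.
Largest k: floor((56 - q_0)/q_1) = floor((56 - 1)/16) = 3.
That gives (3*65 + 4)/(3*16 + 1) = 199/49.
Compare the errors: |x - 65/16| = |1113*16 - 65*274|/(274*16) = 2/4384, and |x - 199/49| = |1113*49 - 199*274|/(274*49) = 11/13426.
Cross-multiplying, 2*13426 = 26852 < 48224 = 11*4384, so 2/4384 is smaller: the convergent 65/16 is closer to x than 199/49.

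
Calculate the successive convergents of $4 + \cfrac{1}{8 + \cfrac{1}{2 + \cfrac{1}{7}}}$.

4/1, 33/8, 70/17, 523/127

Using the convergent recurrence p_i = a_i*p_{i-1} + p_{i-2}, q_i = a_i*q_{i-1} + q_{i-2} with p_{-2}=0, p_{-1}=1, q_{-2}=1, q_{-1}=0:
  i=0: a_0=4, p_0 = 4*1 + 0 = 4, q_0 = 4*0 + 1 = 1.
  i=1: a_1=8, p_1 = 8*4 + 1 = 33, q_1 = 8*1 + 0 = 8.
  i=2: a_2=2, p_2 = 2*33 + 4 = 70, q_2 = 2*8 + 1 = 17.
  i=3: a_3=7, p_3 = 7*70 + 33 = 523, q_3 = 7*17 + 8 = 127.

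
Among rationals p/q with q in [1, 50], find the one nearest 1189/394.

Expand x = 1189/394 as a continued fraction with the Euclidean algorithm:
  1189 = 3*394 + 7, so a_0 = 3.
  394 = 56*7 + 2, so a_1 = 56.
  7 = 3*2 + 1, so a_2 = 3.
  2 = 2*1 + 0, so a_3 = 2.
so x = [3; 56, 3, 2].
Convergents (p_i = a_i*p_{i-1} + p_{i-2}, q_i = a_i*q_{i-1} + q_{i-2} with p_{-2}=0, p_{-1}=1, q_{-2}=1, q_{-1}=0), until the denominator exceeds 50:
  i=0: a_0=3, p_0 = 3*1 + 0 = 3, q_0 = 3*0 + 1 = 1.
  i=1: a_1=56, p_1 = 56*3 + 1 = 169, q_1 = 56*1 + 0 = 56.
q_1 = 56 > 50, so the last convergent with denominator <= 50 is p_0/q_0 = 3/1.
The closest fraction with denominator <= 50 is either p_0/q_0 or the intermediate fraction (k*p_0 + p_{-1})/(k*q_0 + q_{-1}) with the largest k >= 1 whose denominator stays <= 50; these approach x as k grows, and every other convergent or intermediate fraction in range is farther away.
Largest k: floor((50 - q_{-1})/q_0) = floor((50 - 0)/1) = 50 (using the seeds p_{-1} = 1, q_{-1} = 0).
That gives (50*3 + 1)/(50*1 + 0) = 151/50.
Compare the errors: |x - 3/1| = |1189*1 - 3*394|/(394*1) = 7/394, and |x - 151/50| = |1189*50 - 151*394|/(394*50) = 44/19700.
Cross-multiplying, 44*394 = 17336 < 137900 = 7*19700, so 44/19700 is smaller: the intermediate fraction 151/50 is closer to x than 3/1.

151/50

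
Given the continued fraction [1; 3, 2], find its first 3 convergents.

1/1, 4/3, 9/7

Using the convergent recurrence p_i = a_i*p_{i-1} + p_{i-2}, q_i = a_i*q_{i-1} + q_{i-2} with p_{-2}=0, p_{-1}=1, q_{-2}=1, q_{-1}=0:
  i=0: a_0=1, p_0 = 1*1 + 0 = 1, q_0 = 1*0 + 1 = 1.
  i=1: a_1=3, p_1 = 3*1 + 1 = 4, q_1 = 3*1 + 0 = 3.
  i=2: a_2=2, p_2 = 2*4 + 1 = 9, q_2 = 2*3 + 1 = 7.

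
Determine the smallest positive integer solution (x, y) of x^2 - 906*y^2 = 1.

(x, y) = (301, 10)

First expand sqrt(906) as a continued fraction. With x_i = (sqrt(906) + m_i)/d_i and (m_0, d_0) = (0, 1): a_0 = floor(sqrt(906)) = 30, since 30^2 = 900 <= 906 < 961 = 31^2.
Iterate m_{i+1} = d_i*a_i - m_i, d_{i+1} = (906 - m_{i+1}^2)/d_i, a_{i+1} = floor((a_0 + m_{i+1})/d_{i+1}):
  m_1 = 1*30 - 0 = 30, d_1 = (906 - 30^2)/1 = 6/1 = 6, a_1 = floor((30 + 30)/6) = 10.
  m_2 = 6*10 - 30 = 30, d_2 = (906 - 30^2)/6 = 6/6 = 1, a_2 = floor((30 + 30)/1) = 60.
  m_3 = 1*60 - 30 = 30, d_3 = (906 - 30^2)/1 = 6/1 = 6: (m_3, d_3) = (m_1, d_1) = (30, 6), so from here the quotients repeat a_1, a_2; the period length is 2.
So sqrt(906) = [30; (10, 60)] with period length k = 2.
k is even, so the fundamental solution of x^2 - 906y^2 = 1 is (p_{k-1}, q_{k-1}) = (p_1, q_1); compute convergents through index 1.
Convergents (p_i = a_i*p_{i-1} + p_{i-2}, q_i = a_i*q_{i-1} + q_{i-2} with p_{-2}=0, p_{-1}=1, q_{-2}=1, q_{-1}=0):
  i=0: a_0=30, p_0 = 30*1 + 0 = 30, q_0 = 30*0 + 1 = 1.
  i=1: a_1=10, p_1 = 10*30 + 1 = 301, q_1 = 10*1 + 0 = 10.
Check: 301^2 - 906*10^2 = 90601 - 90600 = 1, so (x, y) = (301, 10) solves the equation, and by the theorem it is the least positive solution.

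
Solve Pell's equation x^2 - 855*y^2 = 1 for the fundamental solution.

(x, y) = (3041, 104)

First expand sqrt(855) as a continued fraction. With x_i = (sqrt(855) + m_i)/d_i and (m_0, d_0) = (0, 1): a_0 = floor(sqrt(855)) = 29, since 29^2 = 841 <= 855 < 900 = 30^2.
Iterate m_{i+1} = d_i*a_i - m_i, d_{i+1} = (855 - m_{i+1}^2)/d_i, a_{i+1} = floor((a_0 + m_{i+1})/d_{i+1}):
  m_1 = 1*29 - 0 = 29, d_1 = (855 - 29^2)/1 = 14/1 = 14, a_1 = floor((29 + 29)/14) = 4.
  m_2 = 14*4 - 29 = 27, d_2 = (855 - 27^2)/14 = 126/14 = 9, a_2 = floor((29 + 27)/9) = 6.
  m_3 = 9*6 - 27 = 27, d_3 = (855 - 27^2)/9 = 126/9 = 14, a_3 = floor((29 + 27)/14) = 4.
  m_4 = 14*4 - 27 = 29, d_4 = (855 - 29^2)/14 = 14/14 = 1, a_4 = floor((29 + 29)/1) = 58.
  m_5 = 1*58 - 29 = 29, d_5 = (855 - 29^2)/1 = 14/1 = 14: (m_5, d_5) = (m_1, d_1) = (29, 14), so from here the quotients repeat a_1, ..., a_4; the period length is 4.
So sqrt(855) = [29; (4, 6, 4, 58)] with period length k = 4.
k is even, so the fundamental solution of x^2 - 855y^2 = 1 is (p_{k-1}, q_{k-1}) = (p_3, q_3); compute convergents through index 3.
Convergents (p_i = a_i*p_{i-1} + p_{i-2}, q_i = a_i*q_{i-1} + q_{i-2} with p_{-2}=0, p_{-1}=1, q_{-2}=1, q_{-1}=0):
  i=0: a_0=29, p_0 = 29*1 + 0 = 29, q_0 = 29*0 + 1 = 1.
  i=1: a_1=4, p_1 = 4*29 + 1 = 117, q_1 = 4*1 + 0 = 4.
  i=2: a_2=6, p_2 = 6*117 + 29 = 731, q_2 = 6*4 + 1 = 25.
  i=3: a_3=4, p_3 = 4*731 + 117 = 3041, q_3 = 4*25 + 4 = 104.
Check: 3041^2 - 855*104^2 = 9247681 - 9247680 = 1, so (x, y) = (3041, 104) solves the equation, and by the theorem it is the least positive solution.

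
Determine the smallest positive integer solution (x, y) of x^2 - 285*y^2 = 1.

(x, y) = (2431, 144)

First expand sqrt(285) as a continued fraction. With x_i = (sqrt(285) + m_i)/d_i and (m_0, d_0) = (0, 1): a_0 = floor(sqrt(285)) = 16, since 16^2 = 256 <= 285 < 289 = 17^2.
Iterate m_{i+1} = d_i*a_i - m_i, d_{i+1} = (285 - m_{i+1}^2)/d_i, a_{i+1} = floor((a_0 + m_{i+1})/d_{i+1}):
  m_1 = 1*16 - 0 = 16, d_1 = (285 - 16^2)/1 = 29/1 = 29, a_1 = floor((16 + 16)/29) = 1.
  m_2 = 29*1 - 16 = 13, d_2 = (285 - 13^2)/29 = 116/29 = 4, a_2 = floor((16 + 13)/4) = 7.
  m_3 = 4*7 - 13 = 15, d_3 = (285 - 15^2)/4 = 60/4 = 15, a_3 = floor((16 + 15)/15) = 2.
  m_4 = 15*2 - 15 = 15, d_4 = (285 - 15^2)/15 = 60/15 = 4, a_4 = floor((16 + 15)/4) = 7.
  m_5 = 4*7 - 15 = 13, d_5 = (285 - 13^2)/4 = 116/4 = 29, a_5 = floor((16 + 13)/29) = 1.
  m_6 = 29*1 - 13 = 16, d_6 = (285 - 16^2)/29 = 29/29 = 1, a_6 = floor((16 + 16)/1) = 32.
  m_7 = 1*32 - 16 = 16, d_7 = (285 - 16^2)/1 = 29/1 = 29: (m_7, d_7) = (m_1, d_1) = (16, 29), so from here the quotients repeat a_1, ..., a_6; the period length is 6.
So sqrt(285) = [16; (1, 7, 2, 7, 1, 32)] with period length k = 6.
k is even, so the fundamental solution of x^2 - 285y^2 = 1 is (p_{k-1}, q_{k-1}) = (p_5, q_5); compute convergents through index 5.
Convergents (p_i = a_i*p_{i-1} + p_{i-2}, q_i = a_i*q_{i-1} + q_{i-2} with p_{-2}=0, p_{-1}=1, q_{-2}=1, q_{-1}=0):
  i=0: a_0=16, p_0 = 16*1 + 0 = 16, q_0 = 16*0 + 1 = 1.
  i=1: a_1=1, p_1 = 1*16 + 1 = 17, q_1 = 1*1 + 0 = 1.
  i=2: a_2=7, p_2 = 7*17 + 16 = 135, q_2 = 7*1 + 1 = 8.
  i=3: a_3=2, p_3 = 2*135 + 17 = 287, q_3 = 2*8 + 1 = 17.
  i=4: a_4=7, p_4 = 7*287 + 135 = 2144, q_4 = 7*17 + 8 = 127.
  i=5: a_5=1, p_5 = 1*2144 + 287 = 2431, q_5 = 1*127 + 17 = 144.
Check: 2431^2 - 285*144^2 = 5909761 - 5909760 = 1, so (x, y) = (2431, 144) solves the equation, and by the theorem it is the least positive solution.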